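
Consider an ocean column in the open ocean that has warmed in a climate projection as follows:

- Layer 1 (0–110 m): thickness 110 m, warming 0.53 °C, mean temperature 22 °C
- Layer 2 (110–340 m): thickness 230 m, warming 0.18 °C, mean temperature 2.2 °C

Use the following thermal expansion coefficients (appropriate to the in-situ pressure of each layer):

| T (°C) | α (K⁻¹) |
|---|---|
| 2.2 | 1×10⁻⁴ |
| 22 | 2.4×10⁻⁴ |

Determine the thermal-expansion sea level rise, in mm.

Layer 1 at 22 °C → α = 2.4×10⁻⁴ K⁻¹
Layer 2 at 2.2 °C → α = 1×10⁻⁴ K⁻¹
0.53 × 110 × 2.4×10⁻⁴ = 0.013992 m
110–340 m: 230 × 1×10⁻⁴ × 0.18 = 0.00414 m
Δh = 0.013992 + 0.00414 = 0.018132 m ≈ 18.1 mm

18.1 mm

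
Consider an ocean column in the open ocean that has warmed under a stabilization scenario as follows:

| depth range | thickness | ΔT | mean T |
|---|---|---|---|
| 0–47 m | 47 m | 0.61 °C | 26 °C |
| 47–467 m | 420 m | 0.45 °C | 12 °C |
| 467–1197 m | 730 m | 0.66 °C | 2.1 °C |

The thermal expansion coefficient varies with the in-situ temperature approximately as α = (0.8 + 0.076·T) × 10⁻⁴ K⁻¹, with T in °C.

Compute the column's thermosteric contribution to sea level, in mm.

86.5 mm of thermosteric rise

Layer 1: α = (0.8 + 0.076×26)×10⁻⁴ = 2.776×10⁻⁴ K⁻¹
Layer 2: α = (0.8 + 0.076×12)×10⁻⁴ = 1.712×10⁻⁴ K⁻¹
Layer 3: α = (0.8 + 0.076×2.1)×10⁻⁴ = 0.9596×10⁻⁴ K⁻¹
0–47 m: 0.61 × 47 × 2.776×10⁻⁴ = 0.007958792 m
47–467 m: 0.45 × 1.712×10⁻⁴ × 420 = 0.0323568 m
Layer 3: 730 × 0.66 × 0.9596×10⁻⁴ = 0.046233528 m
Δh = 0.007958792 + 0.0323568 + 0.046233528 = 0.08654912 m ≈ 86.5 mm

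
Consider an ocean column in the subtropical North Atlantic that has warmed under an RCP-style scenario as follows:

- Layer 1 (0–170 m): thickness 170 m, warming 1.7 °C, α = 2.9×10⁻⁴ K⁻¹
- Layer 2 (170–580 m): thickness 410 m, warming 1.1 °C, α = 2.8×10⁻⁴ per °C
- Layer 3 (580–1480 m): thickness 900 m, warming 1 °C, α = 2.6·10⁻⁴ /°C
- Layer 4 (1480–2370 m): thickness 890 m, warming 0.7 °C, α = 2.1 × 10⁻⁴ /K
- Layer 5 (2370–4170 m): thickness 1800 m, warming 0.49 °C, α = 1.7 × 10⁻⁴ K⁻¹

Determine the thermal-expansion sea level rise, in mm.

Layer 1: 170 × 1.7 × 2.9×10⁻⁴ = 0.08381 m
2.8×10⁻⁴ × 1.1 × 410 = 0.12628 m
Layer 3: 2.6×10⁻⁴ × 900 × 1 = 0.23400 m
890 × 0.7 × 2.1×10⁻⁴ = 0.13083 m
1.7×10⁻⁴ × 0.49 × 1800 = 0.14994 m
Δh = 0.08381 + 0.12628 + 0.23400 + 0.13083 + 0.14994 = 0.72486 m ≈ 725 mm

about 725 mm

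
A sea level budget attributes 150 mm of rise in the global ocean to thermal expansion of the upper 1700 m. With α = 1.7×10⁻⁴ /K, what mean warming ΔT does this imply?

ΔT = Δh/(αH) = 0.15 / (1.7×10⁻⁴ × 1700) ≈ 0.5190 K

ΔT ≈ 0.519 K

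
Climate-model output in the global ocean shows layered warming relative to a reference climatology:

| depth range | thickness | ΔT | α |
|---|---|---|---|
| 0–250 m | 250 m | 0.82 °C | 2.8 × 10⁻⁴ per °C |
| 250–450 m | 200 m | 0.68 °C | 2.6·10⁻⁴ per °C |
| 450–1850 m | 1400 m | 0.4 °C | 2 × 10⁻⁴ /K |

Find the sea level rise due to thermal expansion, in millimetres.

about 200 mm

250 × 2.8×10⁻⁴ × 0.82 = 0.05740 m
0.68 × 2.6×10⁻⁴ × 200 = 0.03536 m
Layer 3: 0.4 × 2×10⁻⁴ × 1400 = 0.11200 m
Δh = 0.05740 + 0.03536 + 0.11200 = 0.20476 m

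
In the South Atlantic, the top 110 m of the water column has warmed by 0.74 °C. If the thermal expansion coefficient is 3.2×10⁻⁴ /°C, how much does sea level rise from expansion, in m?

Δh = 0.026 m

Δh = αΔT·H = 3.2×10⁻⁴ × 0.74 × 110 = 0.026048 m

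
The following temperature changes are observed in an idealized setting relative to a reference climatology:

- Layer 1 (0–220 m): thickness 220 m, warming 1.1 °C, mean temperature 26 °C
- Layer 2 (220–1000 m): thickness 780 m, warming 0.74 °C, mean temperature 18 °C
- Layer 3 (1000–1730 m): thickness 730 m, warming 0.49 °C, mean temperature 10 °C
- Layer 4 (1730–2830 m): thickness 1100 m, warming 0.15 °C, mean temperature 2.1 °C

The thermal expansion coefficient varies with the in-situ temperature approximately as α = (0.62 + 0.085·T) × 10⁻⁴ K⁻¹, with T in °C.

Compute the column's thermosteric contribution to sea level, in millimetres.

Δh = 258 mm

Layer 1: α = (0.62 + 0.085×26)×10⁻⁴ = 2.83×10⁻⁴ K⁻¹
Layer 2: α = (0.62 + 0.085×18)×10⁻⁴ = 2.15×10⁻⁴ K⁻¹
Layer 3: α = (0.62 + 0.085×10)×10⁻⁴ = 1.47×10⁻⁴ K⁻¹
Layer 4: α = (0.62 + 0.085×2.1)×10⁻⁴ = 0.7985×10⁻⁴ K⁻¹
0–220 m: 2.83×10⁻⁴ × 1.1 × 220 = 0.068486 m
Layer 2: 2.15×10⁻⁴ × 780 × 0.74 = 0.124098 m
1000–1730 m: 0.49 × 730 × 1.47×10⁻⁴ = 0.0525819 m
1100 × 0.15 × 0.7985×10⁻⁴ = 0.01317525 m
Δh = 0.068486 + 0.124098 + 0.0525819 + 0.01317525 = 0.25834115 m ≈ 258 mm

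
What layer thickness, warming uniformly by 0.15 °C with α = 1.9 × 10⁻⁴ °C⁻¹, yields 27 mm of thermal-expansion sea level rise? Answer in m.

H = Δh/(αΔT) = 0.027 / (1.9×10⁻⁴ × 0.15) ≈ 947.4 m

947 m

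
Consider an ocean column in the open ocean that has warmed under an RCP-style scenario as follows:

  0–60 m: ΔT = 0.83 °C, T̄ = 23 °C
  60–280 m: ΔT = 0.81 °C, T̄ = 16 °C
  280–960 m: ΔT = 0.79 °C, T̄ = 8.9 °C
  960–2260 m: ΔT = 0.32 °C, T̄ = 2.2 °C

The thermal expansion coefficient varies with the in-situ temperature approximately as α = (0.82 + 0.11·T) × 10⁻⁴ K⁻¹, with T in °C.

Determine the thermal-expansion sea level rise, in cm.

Layer 1: α = (0.82 + 0.11×23)×10⁻⁴ = 3.35×10⁻⁴ K⁻¹
Layer 2: α = (0.82 + 0.11×16)×10⁻⁴ = 2.58×10⁻⁴ K⁻¹
Layer 3: α = (0.82 + 0.11×8.9)×10⁻⁴ = 1.799×10⁻⁴ K⁻¹
Layer 4: α = (0.82 + 0.11×2.2)×10⁻⁴ = 1.062×10⁻⁴ K⁻¹
Layer 1: 60 × 0.83 × 3.35×10⁻⁴ = 0.016683 m
2.58×10⁻⁴ × 0.81 × 220 = 0.0459756 m
280–960 m: 680 × 1.799×10⁻⁴ × 0.79 = 0.09664228 m
Layer 4: 0.32 × 1.062×10⁻⁴ × 1300 = 0.0441792 m
Δh = 0.016683 + 0.0459756 + 0.09664228 + 0.0441792 = 0.20348008 m ≈ 20.3 cm

Δh = 20.3 cm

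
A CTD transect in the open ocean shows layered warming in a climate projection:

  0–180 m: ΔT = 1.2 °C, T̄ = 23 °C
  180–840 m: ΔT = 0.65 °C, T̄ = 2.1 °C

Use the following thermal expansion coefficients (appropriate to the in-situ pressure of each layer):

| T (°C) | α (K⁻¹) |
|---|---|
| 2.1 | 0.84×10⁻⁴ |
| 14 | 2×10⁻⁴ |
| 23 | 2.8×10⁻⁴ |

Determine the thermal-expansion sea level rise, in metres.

Layer 1 at 23 °C → α = 2.8×10⁻⁴ K⁻¹
Layer 2 at 2.1 °C → α = 0.84×10⁻⁴ K⁻¹
0–180 m: 2.8×10⁻⁴ × 180 × 1.2 = 0.06048 m
0.84×10⁻⁴ × 0.65 × 660 = 0.036036 m
Δh = 0.06048 + 0.036036 = 0.096516 m ≈ 0.0965 m

Δh = 0.0965 m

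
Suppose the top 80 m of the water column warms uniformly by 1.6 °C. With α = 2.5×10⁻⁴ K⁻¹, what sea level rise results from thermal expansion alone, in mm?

Δh = αΔT·H = 2.5×10⁻⁴ × 1.6 × 80 = 0.03200 m

32.0 mm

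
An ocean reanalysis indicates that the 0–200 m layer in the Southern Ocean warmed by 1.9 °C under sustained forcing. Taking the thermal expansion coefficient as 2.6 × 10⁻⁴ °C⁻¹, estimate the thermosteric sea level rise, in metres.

Δh = 0.0988 m

Δh = αΔT·H = 2.6×10⁻⁴ × 1.9 × 200 = 0.09880 m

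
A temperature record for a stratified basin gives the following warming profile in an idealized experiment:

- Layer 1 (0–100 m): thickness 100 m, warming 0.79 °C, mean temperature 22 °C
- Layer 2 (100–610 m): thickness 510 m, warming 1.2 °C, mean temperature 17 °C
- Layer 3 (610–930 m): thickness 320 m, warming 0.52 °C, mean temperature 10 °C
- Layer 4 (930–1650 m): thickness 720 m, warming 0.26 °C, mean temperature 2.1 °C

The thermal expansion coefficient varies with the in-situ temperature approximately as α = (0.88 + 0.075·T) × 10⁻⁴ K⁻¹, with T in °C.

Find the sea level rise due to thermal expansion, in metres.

Layer 1: α = (0.88 + 0.075×22)×10⁻⁴ = 2.53×10⁻⁴ K⁻¹
Layer 2: α = (0.88 + 0.075×17)×10⁻⁴ = 2.155×10⁻⁴ K⁻¹
Layer 3: α = (0.88 + 0.075×10)×10⁻⁴ = 1.63×10⁻⁴ K⁻¹
Layer 4: α = (0.88 + 0.075×2.1)×10⁻⁴ = 1.0375×10⁻⁴ K⁻¹
Layer 1: 0.79 × 2.53×10⁻⁴ × 100 = 0.019987 m
Layer 2: 2.155×10⁻⁴ × 1.2 × 510 = 0.131886 m
Layer 3: 320 × 0.52 × 1.63×10⁻⁴ = 0.0271232 m
930–1650 m: 720 × 1.0375×10⁻⁴ × 0.26 = 0.019422 m
Δh = 0.019987 + 0.131886 + 0.0271232 + 0.019422 = 0.1984182 m ≈ 0.20 m

0.20 m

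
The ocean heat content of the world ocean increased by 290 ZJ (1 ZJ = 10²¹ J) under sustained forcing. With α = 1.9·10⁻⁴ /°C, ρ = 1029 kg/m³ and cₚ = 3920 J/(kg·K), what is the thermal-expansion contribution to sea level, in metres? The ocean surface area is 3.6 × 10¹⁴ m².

Per unit area: Q = 290×10²¹ / (3.6×10¹⁴) ≈ 8.056×10⁸ J/m²
Δh = αQ/(ρcₚ) = 1.9×10⁻⁴ × 8.056×10⁸ / (1029 × 3920) ≈ 0.037946 m

Δh = 0.038 m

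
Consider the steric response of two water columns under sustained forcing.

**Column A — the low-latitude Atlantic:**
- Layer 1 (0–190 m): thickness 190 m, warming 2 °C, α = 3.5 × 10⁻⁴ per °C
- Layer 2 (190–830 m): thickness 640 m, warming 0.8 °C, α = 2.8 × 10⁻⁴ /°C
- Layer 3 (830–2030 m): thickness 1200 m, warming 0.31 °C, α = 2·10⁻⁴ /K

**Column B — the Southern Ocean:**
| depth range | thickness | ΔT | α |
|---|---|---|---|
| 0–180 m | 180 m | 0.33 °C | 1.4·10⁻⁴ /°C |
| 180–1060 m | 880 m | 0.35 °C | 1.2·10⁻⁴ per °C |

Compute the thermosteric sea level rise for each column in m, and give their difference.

A: 0.351 m; B: 0.0453 m; difference 0.305 m

A 3.5×10⁻⁴ × 190 × 2 = 0.13300 m
A Layer 2: 640 × 2.8×10⁻⁴ × 0.8 = 0.14336 m
A 0.31 × 1200 × 2×10⁻⁴ = 0.07440 m
A total: 0.35076 m
B 1.4×10⁻⁴ × 0.33 × 180 = 0.008316 m
B Layer 2: 1.2×10⁻⁴ × 880 × 0.35 = 0.03696 m
B total: 0.045276 m
Difference: 0.35076 − 0.045276 = 0.305484 m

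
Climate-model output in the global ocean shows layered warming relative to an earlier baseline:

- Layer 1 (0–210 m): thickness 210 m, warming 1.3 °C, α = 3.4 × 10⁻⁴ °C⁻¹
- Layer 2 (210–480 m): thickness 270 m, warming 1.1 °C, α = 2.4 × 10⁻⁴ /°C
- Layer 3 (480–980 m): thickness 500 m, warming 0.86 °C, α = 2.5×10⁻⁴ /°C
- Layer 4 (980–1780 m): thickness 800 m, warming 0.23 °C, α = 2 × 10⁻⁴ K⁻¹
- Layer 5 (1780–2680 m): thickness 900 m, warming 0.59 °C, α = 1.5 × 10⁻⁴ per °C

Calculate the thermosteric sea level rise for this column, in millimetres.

388 mm

Layer 1: 3.4×10⁻⁴ × 1.3 × 210 = 0.09282 m
210–480 m: 2.4×10⁻⁴ × 270 × 1.1 = 0.07128 m
0.86 × 500 × 2.5×10⁻⁴ = 0.10750 m
980–1780 m: 800 × 2×10⁻⁴ × 0.23 = 0.03680 m
Layer 5: 1.5×10⁻⁴ × 900 × 0.59 = 0.07965 m
Δh = 0.09282 + 0.07128 + 0.10750 + 0.03680 + 0.07965 = 0.38805 m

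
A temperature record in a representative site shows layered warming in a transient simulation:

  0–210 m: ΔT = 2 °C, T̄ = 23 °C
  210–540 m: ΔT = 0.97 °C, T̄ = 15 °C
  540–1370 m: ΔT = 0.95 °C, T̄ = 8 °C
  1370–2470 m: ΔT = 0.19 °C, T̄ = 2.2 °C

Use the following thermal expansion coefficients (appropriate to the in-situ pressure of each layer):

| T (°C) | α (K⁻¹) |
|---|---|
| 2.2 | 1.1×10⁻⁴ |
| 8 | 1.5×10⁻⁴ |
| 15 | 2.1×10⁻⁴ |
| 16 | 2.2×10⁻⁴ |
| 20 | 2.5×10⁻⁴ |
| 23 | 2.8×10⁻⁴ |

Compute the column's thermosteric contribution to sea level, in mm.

Δh = 330 mm

Layer 1 at 23 °C → α = 2.8×10⁻⁴ K⁻¹
Layer 2 at 15 °C → α = 2.1×10⁻⁴ K⁻¹
Layer 3 at 8 °C → α = 1.5×10⁻⁴ K⁻¹
Layer 4 at 2.2 °C → α = 1.1×10⁻⁴ K⁻¹
Layer 1: 2.8×10⁻⁴ × 2 × 210 = 0.11760 m
210–540 m: 0.97 × 2.1×10⁻⁴ × 330 = 0.067221 m
Layer 3: 830 × 1.5×10⁻⁴ × 0.95 = 0.118275 m
Layer 4: 1.1×10⁻⁴ × 1100 × 0.19 = 0.02299 m
Δh = 0.11760 + 0.067221 + 0.118275 + 0.02299 = 0.326086 m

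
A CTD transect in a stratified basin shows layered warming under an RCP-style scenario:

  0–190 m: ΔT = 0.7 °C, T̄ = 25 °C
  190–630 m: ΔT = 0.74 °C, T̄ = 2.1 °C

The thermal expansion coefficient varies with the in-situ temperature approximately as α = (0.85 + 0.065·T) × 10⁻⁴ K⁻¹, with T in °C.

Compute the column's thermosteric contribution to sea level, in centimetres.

Layer 1: α = (0.85 + 0.065×25)×10⁻⁴ = 2.475×10⁻⁴ K⁻¹
Layer 2: α = (0.85 + 0.065×2.1)×10⁻⁴ = 0.9865×10⁻⁴ K⁻¹
0.7 × 190 × 2.475×10⁻⁴ = 0.0329175 m
Layer 2: 440 × 0.74 × 0.9865×10⁻⁴ = 0.03212044 m
Δh = 0.0329175 + 0.03212044 = 0.06503794 m

about 6.50 cm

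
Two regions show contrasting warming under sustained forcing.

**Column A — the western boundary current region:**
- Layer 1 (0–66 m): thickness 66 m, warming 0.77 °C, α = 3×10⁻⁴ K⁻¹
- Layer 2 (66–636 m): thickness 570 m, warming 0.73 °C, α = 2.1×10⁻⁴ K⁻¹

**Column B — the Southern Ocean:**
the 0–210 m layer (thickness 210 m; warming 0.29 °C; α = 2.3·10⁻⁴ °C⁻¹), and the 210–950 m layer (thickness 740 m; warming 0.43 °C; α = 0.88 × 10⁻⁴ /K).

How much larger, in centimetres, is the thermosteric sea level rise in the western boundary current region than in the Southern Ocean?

A 3×10⁻⁴ × 66 × 0.77 = 0.015246 m
A 0.73 × 2.1×10⁻⁴ × 570 = 0.087381 m
A total: 0.102627 m
B Layer 1: 2.3×10⁻⁴ × 0.29 × 210 = 0.014007 m
B Layer 2: 0.88×10⁻⁴ × 0.43 × 740 = 0.0280016 m
B total: 0.0420086 m
Difference: 0.102627 − 0.0420086 = 0.0606184 m

6.1 cm larger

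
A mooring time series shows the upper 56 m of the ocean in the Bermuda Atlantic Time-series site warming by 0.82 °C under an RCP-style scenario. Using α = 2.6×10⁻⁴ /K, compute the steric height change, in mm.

11.9 mm

Δh = αΔT·H = 2.6×10⁻⁴ × 0.82 × 56 = 0.0119392 m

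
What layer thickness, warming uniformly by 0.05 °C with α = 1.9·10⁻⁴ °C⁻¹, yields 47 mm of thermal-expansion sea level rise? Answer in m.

H = Δh/(αΔT) = 0.047 / (1.9×10⁻⁴ × 0.05) ≈ 4947 m

H ≈ 4900 m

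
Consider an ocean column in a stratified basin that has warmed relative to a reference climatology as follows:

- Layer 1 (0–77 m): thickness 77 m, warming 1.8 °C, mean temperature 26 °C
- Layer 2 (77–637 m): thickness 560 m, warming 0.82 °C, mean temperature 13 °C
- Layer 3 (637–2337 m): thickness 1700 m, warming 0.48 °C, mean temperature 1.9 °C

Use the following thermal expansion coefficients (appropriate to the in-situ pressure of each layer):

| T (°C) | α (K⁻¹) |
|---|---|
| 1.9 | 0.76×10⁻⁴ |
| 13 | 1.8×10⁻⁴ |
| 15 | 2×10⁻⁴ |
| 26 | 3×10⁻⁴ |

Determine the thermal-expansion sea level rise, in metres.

Layer 1 at 26 °C → α = 3×10⁻⁴ K⁻¹
Layer 2 at 13 °C → α = 1.8×10⁻⁴ K⁻¹
Layer 3 at 1.9 °C → α = 0.76×10⁻⁴ K⁻¹
Layer 1: 77 × 3×10⁻⁴ × 1.8 = 0.04158 m
77–637 m: 0.82 × 1.8×10⁻⁴ × 560 = 0.082656 m
637–2337 m: 1700 × 0.48 × 0.76×10⁻⁴ = 0.062016 m
Δh = 0.04158 + 0.082656 + 0.062016 = 0.186252 m

0.186 m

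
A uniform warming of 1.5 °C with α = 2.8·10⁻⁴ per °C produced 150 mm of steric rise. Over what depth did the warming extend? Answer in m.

H = Δh/(αΔT) = 0.15 / (2.8×10⁻⁴ × 1.5) ≈ 357.1 m

357 m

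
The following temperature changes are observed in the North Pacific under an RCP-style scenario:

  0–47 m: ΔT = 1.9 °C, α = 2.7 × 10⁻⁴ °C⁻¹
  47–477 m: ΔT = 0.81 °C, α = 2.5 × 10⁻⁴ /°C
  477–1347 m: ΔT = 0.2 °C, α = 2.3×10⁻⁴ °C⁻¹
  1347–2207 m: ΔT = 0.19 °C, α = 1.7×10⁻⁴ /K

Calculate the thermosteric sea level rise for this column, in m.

Layer 1: 47 × 1.9 × 2.7×10⁻⁴ = 0.024111 m
47–477 m: 430 × 0.81 × 2.5×10⁻⁴ = 0.087075 m
Layer 3: 0.2 × 2.3×10⁻⁴ × 870 = 0.04002 m
1347–2207 m: 860 × 0.19 × 1.7×10⁻⁴ = 0.027778 m
Δh = 0.024111 + 0.087075 + 0.04002 + 0.027778 = 0.178984 m ≈ 0.179 m

Δh ≈ 0.179 m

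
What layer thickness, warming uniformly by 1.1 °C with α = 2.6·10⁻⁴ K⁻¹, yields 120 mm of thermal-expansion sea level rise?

H = Δh/(αΔT) = 0.12 / (2.6×10⁻⁴ × 1.1) ≈ 419.6 m

420 m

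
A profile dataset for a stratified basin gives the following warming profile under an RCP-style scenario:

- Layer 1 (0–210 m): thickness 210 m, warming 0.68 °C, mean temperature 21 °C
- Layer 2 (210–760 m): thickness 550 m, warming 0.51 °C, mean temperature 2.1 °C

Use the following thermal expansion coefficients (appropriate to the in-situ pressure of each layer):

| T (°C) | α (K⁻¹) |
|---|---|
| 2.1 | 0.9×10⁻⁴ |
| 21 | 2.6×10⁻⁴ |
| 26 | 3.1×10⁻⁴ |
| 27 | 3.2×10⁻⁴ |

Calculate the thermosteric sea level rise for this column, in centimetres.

Layer 1 at 21 °C → α = 2.6×10⁻⁴ K⁻¹
Layer 2 at 2.1 °C → α = 0.9×10⁻⁴ K⁻¹
2.6×10⁻⁴ × 0.68 × 210 = 0.037128 m
Layer 2: 0.51 × 550 × 0.9×10⁻⁴ = 0.025245 m
Δh = 0.037128 + 0.025245 = 0.062373 m ≈ 6.24 cm

Δh = 6.24 cm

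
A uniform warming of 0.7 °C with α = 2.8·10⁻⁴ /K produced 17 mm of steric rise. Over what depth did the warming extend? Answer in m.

H = Δh/(αΔT) = 0.017 / (2.8×10⁻⁴ × 0.7) ≈ 86.73 m

86.7 m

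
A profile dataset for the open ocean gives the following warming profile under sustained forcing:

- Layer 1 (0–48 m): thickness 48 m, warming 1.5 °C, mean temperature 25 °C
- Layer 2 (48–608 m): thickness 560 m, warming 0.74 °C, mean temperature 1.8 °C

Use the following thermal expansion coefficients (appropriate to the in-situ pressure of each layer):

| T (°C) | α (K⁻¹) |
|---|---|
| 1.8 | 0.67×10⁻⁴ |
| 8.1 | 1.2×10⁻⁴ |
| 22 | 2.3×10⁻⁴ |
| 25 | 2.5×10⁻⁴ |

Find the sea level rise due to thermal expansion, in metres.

Layer 1 at 25 °C → α = 2.5×10⁻⁴ K⁻¹
Layer 2 at 1.8 °C → α = 0.67×10⁻⁴ K⁻¹
2.5×10⁻⁴ × 48 × 1.5 = 0.01800 m
Layer 2: 0.74 × 0.67×10⁻⁴ × 560 = 0.0277648 m
Δh = 0.01800 + 0.0277648 = 0.0457648 m

0.0458 m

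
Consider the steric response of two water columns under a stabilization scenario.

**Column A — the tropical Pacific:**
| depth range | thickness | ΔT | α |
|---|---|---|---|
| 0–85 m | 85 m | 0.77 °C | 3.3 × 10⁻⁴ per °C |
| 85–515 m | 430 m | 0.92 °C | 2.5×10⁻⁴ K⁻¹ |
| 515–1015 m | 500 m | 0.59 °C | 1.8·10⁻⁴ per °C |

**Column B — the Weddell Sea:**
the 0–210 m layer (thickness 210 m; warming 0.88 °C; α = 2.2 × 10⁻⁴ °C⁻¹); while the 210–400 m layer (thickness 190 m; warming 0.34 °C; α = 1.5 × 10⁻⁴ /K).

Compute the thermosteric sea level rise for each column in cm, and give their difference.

A: 17 cm; B: 5.0 cm; difference 12 cm

A 0–85 m: 85 × 0.77 × 3.3×10⁻⁴ = 0.0215985 m
A Layer 2: 430 × 0.92 × 2.5×10⁻⁴ = 0.09890 m
A 515–1015 m: 0.59 × 500 × 1.8×10⁻⁴ = 0.05310 m
A total: 0.1735985 m
B 0–210 m: 210 × 2.2×10⁻⁴ × 0.88 = 0.040656 m
B 190 × 0.34 × 1.5×10⁻⁴ = 0.00969 m
B total: 0.050346 m
Difference: 0.1735985 − 0.050346 = 0.1232525 m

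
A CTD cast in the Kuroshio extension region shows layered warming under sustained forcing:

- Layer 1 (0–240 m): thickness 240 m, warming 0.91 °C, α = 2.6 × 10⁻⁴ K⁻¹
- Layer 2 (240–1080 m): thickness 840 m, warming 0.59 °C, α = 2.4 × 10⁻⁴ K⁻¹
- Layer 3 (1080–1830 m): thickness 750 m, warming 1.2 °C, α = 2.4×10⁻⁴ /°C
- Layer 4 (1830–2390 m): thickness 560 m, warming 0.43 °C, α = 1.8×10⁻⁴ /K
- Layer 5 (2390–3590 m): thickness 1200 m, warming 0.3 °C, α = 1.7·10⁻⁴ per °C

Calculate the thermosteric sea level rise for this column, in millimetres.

Layer 1: 2.6×10⁻⁴ × 240 × 0.91 = 0.056784 m
2.4×10⁻⁴ × 840 × 0.59 = 0.118944 m
2.4×10⁻⁴ × 750 × 1.2 = 0.21600 m
1830–2390 m: 560 × 1.8×10⁻⁴ × 0.43 = 0.043344 m
Layer 5: 1200 × 1.7×10⁻⁴ × 0.3 = 0.06120 m
Δh = 0.056784 + 0.118944 + 0.21600 + 0.043344 + 0.06120 = 0.496272 m ≈ 500 mm

500 mm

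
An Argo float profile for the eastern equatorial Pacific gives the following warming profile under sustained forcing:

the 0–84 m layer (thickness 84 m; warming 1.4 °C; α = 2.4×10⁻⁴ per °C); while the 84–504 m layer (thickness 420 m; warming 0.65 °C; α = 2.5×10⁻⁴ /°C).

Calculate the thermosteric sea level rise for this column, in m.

0–84 m: 84 × 2.4×10⁻⁴ × 1.4 = 0.028224 m
0.65 × 2.5×10⁻⁴ × 420 = 0.06825 m
Δh = 0.028224 + 0.06825 = 0.096474 m

0.0965 m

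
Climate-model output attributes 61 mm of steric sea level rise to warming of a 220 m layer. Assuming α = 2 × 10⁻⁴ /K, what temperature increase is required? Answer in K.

1.39 K

ΔT = Δh/(αH) = 0.061 / (2×10⁻⁴ × 220) ≈ 1.386 K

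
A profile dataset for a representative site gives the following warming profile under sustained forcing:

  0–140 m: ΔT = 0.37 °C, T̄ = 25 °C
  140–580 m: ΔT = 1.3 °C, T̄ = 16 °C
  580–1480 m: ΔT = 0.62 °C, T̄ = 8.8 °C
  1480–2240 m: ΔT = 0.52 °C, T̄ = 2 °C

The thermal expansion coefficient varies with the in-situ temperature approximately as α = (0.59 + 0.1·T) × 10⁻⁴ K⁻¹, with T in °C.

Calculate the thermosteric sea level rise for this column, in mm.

about 255 mm

Layer 1: α = (0.59 + 0.1×25)×10⁻⁴ = 3.09×10⁻⁴ K⁻¹
Layer 2: α = (0.59 + 0.1×16)×10⁻⁴ = 2.19×10⁻⁴ K⁻¹
Layer 3: α = (0.59 + 0.1×8.8)×10⁻⁴ = 1.47×10⁻⁴ K⁻¹
Layer 4: α = (0.59 + 0.1×2)×10⁻⁴ = 0.79×10⁻⁴ K⁻¹
Layer 1: 3.09×10⁻⁴ × 0.37 × 140 = 0.0160062 m
2.19×10⁻⁴ × 440 × 1.3 = 0.125268 m
900 × 1.47×10⁻⁴ × 0.62 = 0.082026 m
Layer 4: 0.79×10⁻⁴ × 0.52 × 760 = 0.0312208 m
Δh = 0.0160062 + 0.125268 + 0.082026 + 0.0312208 = 0.254521 m ≈ 255 mm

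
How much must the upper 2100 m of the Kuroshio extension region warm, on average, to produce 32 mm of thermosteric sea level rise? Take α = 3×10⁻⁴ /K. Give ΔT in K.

ΔT = Δh/(αH) = 0.032 / (3×10⁻⁴ × 2100) ≈ 0.05079 K

about 0.0508 K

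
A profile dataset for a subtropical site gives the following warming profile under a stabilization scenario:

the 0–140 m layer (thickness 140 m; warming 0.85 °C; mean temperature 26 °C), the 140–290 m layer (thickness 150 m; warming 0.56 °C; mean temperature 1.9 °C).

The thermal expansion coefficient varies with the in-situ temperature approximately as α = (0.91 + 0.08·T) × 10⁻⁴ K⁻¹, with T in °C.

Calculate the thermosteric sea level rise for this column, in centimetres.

about 4.5 cm

Layer 1: α = (0.91 + 0.08×26)×10⁻⁴ = 2.99×10⁻⁴ K⁻¹
Layer 2: α = (0.91 + 0.08×1.9)×10⁻⁴ = 1.062×10⁻⁴ K⁻¹
Layer 1: 0.85 × 2.99×10⁻⁴ × 140 = 0.035581 m
Layer 2: 0.56 × 150 × 1.062×10⁻⁴ = 0.0089208 m
Δh = 0.035581 + 0.0089208 = 0.0445018 m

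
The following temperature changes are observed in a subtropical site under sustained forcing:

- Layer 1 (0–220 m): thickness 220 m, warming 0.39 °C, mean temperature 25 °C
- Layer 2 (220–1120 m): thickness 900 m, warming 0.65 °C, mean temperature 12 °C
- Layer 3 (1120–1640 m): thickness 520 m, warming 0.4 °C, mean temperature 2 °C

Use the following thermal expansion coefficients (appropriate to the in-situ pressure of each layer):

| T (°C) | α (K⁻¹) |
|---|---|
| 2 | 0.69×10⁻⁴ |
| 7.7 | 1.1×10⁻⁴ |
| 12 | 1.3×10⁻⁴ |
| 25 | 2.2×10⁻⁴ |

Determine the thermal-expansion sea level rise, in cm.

Δh = 10.9 cm

Layer 1 at 25 °C → α = 2.2×10⁻⁴ K⁻¹
Layer 2 at 12 °C → α = 1.3×10⁻⁴ K⁻¹
Layer 3 at 2 °C → α = 0.69×10⁻⁴ K⁻¹
Layer 1: 220 × 2.2×10⁻⁴ × 0.39 = 0.018876 m
900 × 1.3×10⁻⁴ × 0.65 = 0.07605 m
Layer 3: 0.69×10⁻⁴ × 0.4 × 520 = 0.014352 m
Δh = 0.018876 + 0.07605 + 0.014352 = 0.109278 m ≈ 10.9 cm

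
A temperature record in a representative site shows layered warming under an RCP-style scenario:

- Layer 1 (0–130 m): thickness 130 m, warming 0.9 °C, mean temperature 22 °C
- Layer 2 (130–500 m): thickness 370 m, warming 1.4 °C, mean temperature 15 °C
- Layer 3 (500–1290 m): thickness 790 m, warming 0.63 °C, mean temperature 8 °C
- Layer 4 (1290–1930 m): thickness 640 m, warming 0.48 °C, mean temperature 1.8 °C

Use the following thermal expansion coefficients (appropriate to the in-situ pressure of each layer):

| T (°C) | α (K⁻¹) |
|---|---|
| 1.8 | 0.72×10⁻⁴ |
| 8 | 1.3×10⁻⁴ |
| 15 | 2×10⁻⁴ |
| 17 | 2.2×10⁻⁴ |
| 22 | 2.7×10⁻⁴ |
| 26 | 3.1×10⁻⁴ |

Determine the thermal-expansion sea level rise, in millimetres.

Layer 1 at 22 °C → α = 2.7×10⁻⁴ K⁻¹
Layer 2 at 15 °C → α = 2×10⁻⁴ K⁻¹
Layer 3 at 8 °C → α = 1.3×10⁻⁴ K⁻¹
Layer 4 at 1.8 °C → α = 0.72×10⁻⁴ K⁻¹
0–130 m: 130 × 0.9 × 2.7×10⁻⁴ = 0.03159 m
130–500 m: 1.4 × 2×10⁻⁴ × 370 = 0.10360 m
1.3×10⁻⁴ × 790 × 0.63 = 0.064701 m
1290–1930 m: 0.72×10⁻⁴ × 640 × 0.48 = 0.0221184 m
Δh = 0.03159 + 0.10360 + 0.064701 + 0.0221184 = 0.2220094 m

Δh ≈ 222 mm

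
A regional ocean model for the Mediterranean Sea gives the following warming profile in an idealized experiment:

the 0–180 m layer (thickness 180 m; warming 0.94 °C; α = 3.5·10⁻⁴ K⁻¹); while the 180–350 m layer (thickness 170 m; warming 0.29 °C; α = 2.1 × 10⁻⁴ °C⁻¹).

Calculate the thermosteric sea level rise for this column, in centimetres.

0.94 × 3.5×10⁻⁴ × 180 = 0.05922 m
180–350 m: 170 × 2.1×10⁻⁴ × 0.29 = 0.010353 m
Δh = 0.05922 + 0.010353 = 0.069573 m

Δh = 6.96 cm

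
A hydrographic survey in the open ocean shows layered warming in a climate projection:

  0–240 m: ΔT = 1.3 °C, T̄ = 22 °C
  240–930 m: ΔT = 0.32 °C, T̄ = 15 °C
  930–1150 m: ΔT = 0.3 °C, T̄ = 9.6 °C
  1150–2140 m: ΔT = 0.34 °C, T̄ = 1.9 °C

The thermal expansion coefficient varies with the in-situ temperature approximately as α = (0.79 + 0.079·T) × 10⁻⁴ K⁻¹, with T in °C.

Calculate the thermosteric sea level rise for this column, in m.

Layer 1: α = (0.79 + 0.079×22)×10⁻⁴ = 2.528×10⁻⁴ K⁻¹
Layer 2: α = (0.79 + 0.079×15)×10⁻⁴ = 1.975×10⁻⁴ K⁻¹
Layer 3: α = (0.79 + 0.079×9.6)×10⁻⁴ = 1.5484×10⁻⁴ K⁻¹
Layer 4: α = (0.79 + 0.079×1.9)×10⁻⁴ = 0.9401×10⁻⁴ K⁻¹
0–240 m: 240 × 1.3 × 2.528×10⁻⁴ = 0.0788736 m
Layer 2: 0.32 × 690 × 1.975×10⁻⁴ = 0.043608 m
930–1150 m: 1.5484×10⁻⁴ × 0.3 × 220 = 0.01021944 m
1150–2140 m: 0.34 × 990 × 0.9401×10⁻⁴ = 0.031643766 m
Δh = 0.0788736 + 0.043608 + 0.01021944 + 0.031643766 = 0.164344806 m ≈ 0.16 m

about 0.16 m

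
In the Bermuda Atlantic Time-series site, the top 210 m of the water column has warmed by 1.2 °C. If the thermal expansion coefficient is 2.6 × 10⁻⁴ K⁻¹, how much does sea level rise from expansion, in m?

Δh = αΔT·H = 2.6×10⁻⁴ × 1.2 × 210 = 0.06552 m

Δh = 0.0655 m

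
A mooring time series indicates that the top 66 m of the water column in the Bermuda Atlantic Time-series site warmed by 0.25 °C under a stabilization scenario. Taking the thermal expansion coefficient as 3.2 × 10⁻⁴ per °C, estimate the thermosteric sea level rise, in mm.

about 5.28 mm

Δh = αΔT·H = 3.2×10⁻⁴ × 0.25 × 66 = 0.00528 m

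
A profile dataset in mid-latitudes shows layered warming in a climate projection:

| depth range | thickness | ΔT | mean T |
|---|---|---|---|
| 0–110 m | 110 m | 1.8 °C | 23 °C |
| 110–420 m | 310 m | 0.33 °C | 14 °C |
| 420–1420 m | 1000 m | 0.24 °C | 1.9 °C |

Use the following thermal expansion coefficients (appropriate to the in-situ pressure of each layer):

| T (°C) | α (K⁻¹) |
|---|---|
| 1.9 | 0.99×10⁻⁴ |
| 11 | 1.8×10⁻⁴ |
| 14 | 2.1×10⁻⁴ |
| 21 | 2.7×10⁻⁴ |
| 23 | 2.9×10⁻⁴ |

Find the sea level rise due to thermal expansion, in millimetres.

100 mm

Layer 1 at 23 °C → α = 2.9×10⁻⁴ K⁻¹
Layer 2 at 14 °C → α = 2.1×10⁻⁴ K⁻¹
Layer 3 at 1.9 °C → α = 0.99×10⁻⁴ K⁻¹
1.8 × 110 × 2.9×10⁻⁴ = 0.05742 m
Layer 2: 310 × 2.1×10⁻⁴ × 0.33 = 0.021483 m
Layer 3: 0.99×10⁻⁴ × 0.24 × 1000 = 0.02376 m
Δh = 0.05742 + 0.021483 + 0.02376 = 0.102663 m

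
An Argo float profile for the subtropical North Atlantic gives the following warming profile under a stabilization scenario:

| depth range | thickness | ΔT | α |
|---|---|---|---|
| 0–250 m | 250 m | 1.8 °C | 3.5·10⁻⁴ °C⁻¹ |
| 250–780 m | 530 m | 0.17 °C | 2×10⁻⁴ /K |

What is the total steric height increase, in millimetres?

176 mm of thermosteric rise

1.8 × 250 × 3.5×10⁻⁴ = 0.15750 m
Layer 2: 2×10⁻⁴ × 530 × 0.17 = 0.01802 m
Δh = 0.15750 + 0.01802 = 0.17552 m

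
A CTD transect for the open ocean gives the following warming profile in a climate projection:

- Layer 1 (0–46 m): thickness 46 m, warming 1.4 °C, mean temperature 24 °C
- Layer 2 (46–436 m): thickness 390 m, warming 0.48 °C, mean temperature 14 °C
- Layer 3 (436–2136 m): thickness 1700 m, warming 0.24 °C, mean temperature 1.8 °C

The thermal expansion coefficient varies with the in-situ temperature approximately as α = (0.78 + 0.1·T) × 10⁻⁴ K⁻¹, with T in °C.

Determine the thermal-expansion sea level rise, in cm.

about 10.0 cm

Layer 1: α = (0.78 + 0.1×24)×10⁻⁴ = 3.18×10⁻⁴ K⁻¹
Layer 2: α = (0.78 + 0.1×14)×10⁻⁴ = 2.18×10⁻⁴ K⁻¹
Layer 3: α = (0.78 + 0.1×1.8)×10⁻⁴ = 0.96×10⁻⁴ K⁻¹
Layer 1: 46 × 1.4 × 3.18×10⁻⁴ = 0.0204792 m
Layer 2: 2.18×10⁻⁴ × 390 × 0.48 = 0.0408096 m
436–2136 m: 0.24 × 0.96×10⁻⁴ × 1700 = 0.039168 m
Δh = 0.0204792 + 0.0408096 + 0.039168 = 0.1004568 m ≈ 10.0 cm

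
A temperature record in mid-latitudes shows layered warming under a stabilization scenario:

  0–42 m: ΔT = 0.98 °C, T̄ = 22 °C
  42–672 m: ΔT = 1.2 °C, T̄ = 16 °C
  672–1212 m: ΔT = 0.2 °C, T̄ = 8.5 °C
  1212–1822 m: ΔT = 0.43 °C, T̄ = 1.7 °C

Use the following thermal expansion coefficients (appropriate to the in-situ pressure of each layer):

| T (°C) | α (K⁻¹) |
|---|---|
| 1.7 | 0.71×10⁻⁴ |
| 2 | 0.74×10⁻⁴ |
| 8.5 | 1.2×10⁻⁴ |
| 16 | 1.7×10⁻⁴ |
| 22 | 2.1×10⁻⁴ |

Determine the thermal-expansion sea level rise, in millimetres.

about 169 mm

Layer 1 at 22 °C → α = 2.1×10⁻⁴ K⁻¹
Layer 2 at 16 °C → α = 1.7×10⁻⁴ K⁻¹
Layer 3 at 8.5 °C → α = 1.2×10⁻⁴ K⁻¹
Layer 4 at 1.7 °C → α = 0.71×10⁻⁴ K⁻¹
2.1×10⁻⁴ × 42 × 0.98 = 0.0086436 m
Layer 2: 1.7×10⁻⁴ × 1.2 × 630 = 0.12852 m
Layer 3: 0.2 × 540 × 1.2×10⁻⁴ = 0.01296 m
Layer 4: 0.43 × 0.71×10⁻⁴ × 610 = 0.0186233 m
Δh = 0.0086436 + 0.12852 + 0.01296 + 0.0186233 = 0.1687469 m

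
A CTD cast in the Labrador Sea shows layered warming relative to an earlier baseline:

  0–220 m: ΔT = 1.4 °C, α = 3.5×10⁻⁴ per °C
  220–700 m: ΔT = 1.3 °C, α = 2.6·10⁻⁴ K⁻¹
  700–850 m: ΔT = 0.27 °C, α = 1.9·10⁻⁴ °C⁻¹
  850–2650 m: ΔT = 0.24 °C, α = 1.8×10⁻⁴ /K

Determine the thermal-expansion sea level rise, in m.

Δh = 0.355 m

Layer 1: 1.4 × 3.5×10⁻⁴ × 220 = 0.10780 m
Layer 2: 1.3 × 2.6×10⁻⁴ × 480 = 0.16224 m
0.27 × 150 × 1.9×10⁻⁴ = 0.007695 m
850–2650 m: 1.8×10⁻⁴ × 0.24 × 1800 = 0.07776 m
Δh = 0.10780 + 0.16224 + 0.007695 + 0.07776 = 0.355495 m ≈ 0.355 m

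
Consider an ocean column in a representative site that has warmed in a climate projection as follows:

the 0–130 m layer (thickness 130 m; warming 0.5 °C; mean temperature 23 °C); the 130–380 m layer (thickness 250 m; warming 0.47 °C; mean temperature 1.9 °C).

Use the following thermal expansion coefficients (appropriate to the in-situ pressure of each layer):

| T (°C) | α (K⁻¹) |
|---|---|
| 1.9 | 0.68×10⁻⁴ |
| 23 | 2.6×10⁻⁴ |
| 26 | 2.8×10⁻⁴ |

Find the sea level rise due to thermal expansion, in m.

Layer 1 at 23 °C → α = 2.6×10⁻⁴ K⁻¹
Layer 2 at 1.9 °C → α = 0.68×10⁻⁴ K⁻¹
130 × 2.6×10⁻⁴ × 0.5 = 0.01690 m
250 × 0.68×10⁻⁴ × 0.47 = 0.00799 m
Δh = 0.01690 + 0.00799 = 0.02489 m

Δh ≈ 0.0249 m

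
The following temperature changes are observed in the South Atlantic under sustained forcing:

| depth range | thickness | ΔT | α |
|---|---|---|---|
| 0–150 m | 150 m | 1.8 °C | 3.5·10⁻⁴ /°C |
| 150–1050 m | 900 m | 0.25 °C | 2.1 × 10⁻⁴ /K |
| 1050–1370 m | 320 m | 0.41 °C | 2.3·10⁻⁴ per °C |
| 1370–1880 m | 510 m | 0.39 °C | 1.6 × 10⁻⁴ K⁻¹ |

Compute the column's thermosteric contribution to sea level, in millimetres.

150 × 1.8 × 3.5×10⁻⁴ = 0.09450 m
150–1050 m: 900 × 0.25 × 2.1×10⁻⁴ = 0.04725 m
320 × 2.3×10⁻⁴ × 0.41 = 0.030176 m
1370–1880 m: 510 × 0.39 × 1.6×10⁻⁴ = 0.031824 m
Δh = 0.09450 + 0.04725 + 0.030176 + 0.031824 = 0.20375 m ≈ 204 mm

204 mm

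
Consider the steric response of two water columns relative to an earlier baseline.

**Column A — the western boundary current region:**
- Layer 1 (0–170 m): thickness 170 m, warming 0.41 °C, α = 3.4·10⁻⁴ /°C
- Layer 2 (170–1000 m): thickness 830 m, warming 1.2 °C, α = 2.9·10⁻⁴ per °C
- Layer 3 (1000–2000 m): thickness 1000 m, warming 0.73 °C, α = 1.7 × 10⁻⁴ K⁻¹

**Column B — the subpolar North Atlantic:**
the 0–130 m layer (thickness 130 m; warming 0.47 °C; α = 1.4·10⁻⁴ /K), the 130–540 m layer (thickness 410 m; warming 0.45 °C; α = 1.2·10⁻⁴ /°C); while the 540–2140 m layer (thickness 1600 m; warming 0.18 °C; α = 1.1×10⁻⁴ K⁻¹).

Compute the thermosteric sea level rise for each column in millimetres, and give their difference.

Δh_A ≈ 437 mm, Δh_B ≈ 62.4 mm; difference ≈ 374 mm

A 0–170 m: 170 × 0.41 × 3.4×10⁻⁴ = 0.023698 m
A Layer 2: 830 × 2.9×10⁻⁴ × 1.2 = 0.28884 m
A 1.7×10⁻⁴ × 0.73 × 1000 = 0.12410 m
A total: 0.436638 m
B 130 × 1.4×10⁻⁴ × 0.47 = 0.008554 m
B Layer 2: 410 × 1.2×10⁻⁴ × 0.45 = 0.02214 m
B Layer 3: 1600 × 0.18 × 1.1×10⁻⁴ = 0.03168 m
B total: 0.062374 m
Difference: 0.436638 − 0.062374 = 0.374264 m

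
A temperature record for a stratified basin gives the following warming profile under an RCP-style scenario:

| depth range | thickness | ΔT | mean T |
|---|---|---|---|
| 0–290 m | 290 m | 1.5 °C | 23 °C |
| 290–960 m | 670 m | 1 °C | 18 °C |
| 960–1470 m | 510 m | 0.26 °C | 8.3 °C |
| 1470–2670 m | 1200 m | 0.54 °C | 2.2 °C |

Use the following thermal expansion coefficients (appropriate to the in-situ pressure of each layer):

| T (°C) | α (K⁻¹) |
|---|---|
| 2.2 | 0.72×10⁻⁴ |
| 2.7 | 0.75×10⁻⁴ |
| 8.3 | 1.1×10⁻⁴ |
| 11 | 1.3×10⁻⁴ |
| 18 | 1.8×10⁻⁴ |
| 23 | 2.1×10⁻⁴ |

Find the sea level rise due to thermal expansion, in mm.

Layer 1 at 23 °C → α = 2.1×10⁻⁴ K⁻¹
Layer 2 at 18 °C → α = 1.8×10⁻⁴ K⁻¹
Layer 3 at 8.3 °C → α = 1.1×10⁻⁴ K⁻¹
Layer 4 at 2.2 °C → α = 0.72×10⁻⁴ K⁻¹
Layer 1: 1.5 × 2.1×10⁻⁴ × 290 = 0.09135 m
290–960 m: 670 × 1 × 1.8×10⁻⁴ = 0.12060 m
Layer 3: 1.1×10⁻⁴ × 510 × 0.26 = 0.014586 m
1470–2670 m: 1200 × 0.54 × 0.72×10⁻⁴ = 0.046656 m
Δh = 0.09135 + 0.12060 + 0.014586 + 0.046656 = 0.273192 m

about 273 mm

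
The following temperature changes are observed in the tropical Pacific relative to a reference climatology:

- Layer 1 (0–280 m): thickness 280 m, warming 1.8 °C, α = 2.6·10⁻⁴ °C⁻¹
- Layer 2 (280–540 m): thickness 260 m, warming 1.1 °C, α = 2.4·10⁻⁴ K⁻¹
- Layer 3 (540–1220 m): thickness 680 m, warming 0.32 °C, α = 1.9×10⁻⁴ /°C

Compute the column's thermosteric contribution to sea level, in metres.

0.241 m

2.6×10⁻⁴ × 280 × 1.8 = 0.13104 m
280–540 m: 2.4×10⁻⁴ × 260 × 1.1 = 0.06864 m
1.9×10⁻⁴ × 680 × 0.32 = 0.041344 m
Δh = 0.13104 + 0.06864 + 0.041344 = 0.241024 m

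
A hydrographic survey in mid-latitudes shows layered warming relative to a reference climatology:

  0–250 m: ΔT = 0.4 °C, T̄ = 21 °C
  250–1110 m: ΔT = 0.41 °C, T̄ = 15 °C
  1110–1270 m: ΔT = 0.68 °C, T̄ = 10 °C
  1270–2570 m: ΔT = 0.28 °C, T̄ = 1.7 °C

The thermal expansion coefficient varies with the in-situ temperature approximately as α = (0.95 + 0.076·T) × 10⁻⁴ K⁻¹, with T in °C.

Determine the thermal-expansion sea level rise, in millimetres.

Layer 1: α = (0.95 + 0.076×21)×10⁻⁴ = 2.546×10⁻⁴ K⁻¹
Layer 2: α = (0.95 + 0.076×15)×10⁻⁴ = 2.09×10⁻⁴ K⁻¹
Layer 3: α = (0.95 + 0.076×10)×10⁻⁴ = 1.71×10⁻⁴ K⁻¹
Layer 4: α = (0.95 + 0.076×1.7)×10⁻⁴ = 1.0792×10⁻⁴ K⁻¹
0–250 m: 2.546×10⁻⁴ × 250 × 0.4 = 0.02546 m
860 × 2.09×10⁻⁴ × 0.41 = 0.0736934 m
1.71×10⁻⁴ × 160 × 0.68 = 0.0186048 m
1270–2570 m: 0.28 × 1.0792×10⁻⁴ × 1300 = 0.03928288 m
Δh = 0.02546 + 0.0736934 + 0.0186048 + 0.03928288 = 0.15704108 m

157 mm of thermosteric rise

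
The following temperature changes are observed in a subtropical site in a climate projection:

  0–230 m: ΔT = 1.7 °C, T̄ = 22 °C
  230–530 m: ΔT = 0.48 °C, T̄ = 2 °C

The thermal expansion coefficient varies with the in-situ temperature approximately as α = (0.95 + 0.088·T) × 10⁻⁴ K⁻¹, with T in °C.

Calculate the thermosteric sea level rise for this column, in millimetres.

Δh = 130 mm

Layer 1: α = (0.95 + 0.088×22)×10⁻⁴ = 2.886×10⁻⁴ K⁻¹
Layer 2: α = (0.95 + 0.088×2)×10⁻⁴ = 1.126×10⁻⁴ K⁻¹
0–230 m: 2.886×10⁻⁴ × 230 × 1.7 = 0.1128426 m
230–530 m: 300 × 0.48 × 1.126×10⁻⁴ = 0.0162144 m
Δh = 0.1128426 + 0.0162144 = 0.129057 m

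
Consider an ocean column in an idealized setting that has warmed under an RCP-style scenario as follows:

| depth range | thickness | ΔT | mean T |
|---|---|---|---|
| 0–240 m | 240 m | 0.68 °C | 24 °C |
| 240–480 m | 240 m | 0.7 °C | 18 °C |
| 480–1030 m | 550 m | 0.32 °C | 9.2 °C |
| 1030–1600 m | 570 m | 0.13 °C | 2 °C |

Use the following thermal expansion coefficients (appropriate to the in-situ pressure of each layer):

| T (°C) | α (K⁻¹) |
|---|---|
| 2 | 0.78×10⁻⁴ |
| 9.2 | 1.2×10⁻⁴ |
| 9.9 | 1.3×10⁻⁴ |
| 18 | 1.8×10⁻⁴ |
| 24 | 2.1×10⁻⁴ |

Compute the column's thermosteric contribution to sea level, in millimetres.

91.4 mm of thermosteric rise

Layer 1 at 24 °C → α = 2.1×10⁻⁴ K⁻¹
Layer 2 at 18 °C → α = 1.8×10⁻⁴ K⁻¹
Layer 3 at 9.2 °C → α = 1.2×10⁻⁴ K⁻¹
Layer 4 at 2 °C → α = 0.78×10⁻⁴ K⁻¹
2.1×10⁻⁴ × 240 × 0.68 = 0.034272 m
Layer 2: 240 × 0.7 × 1.8×10⁻⁴ = 0.03024 m
Layer 3: 1.2×10⁻⁴ × 0.32 × 550 = 0.02112 m
570 × 0.13 × 0.78×10⁻⁴ = 0.0057798 m
Δh = 0.034272 + 0.03024 + 0.02112 + 0.0057798 = 0.0914118 m ≈ 91.4 mm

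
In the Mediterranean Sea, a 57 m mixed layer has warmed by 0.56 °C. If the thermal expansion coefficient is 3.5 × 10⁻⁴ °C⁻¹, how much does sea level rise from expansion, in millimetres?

Δh ≈ 11.2 mm

Δh = αΔT·H = 3.5×10⁻⁴ × 0.56 × 57 = 0.011172 m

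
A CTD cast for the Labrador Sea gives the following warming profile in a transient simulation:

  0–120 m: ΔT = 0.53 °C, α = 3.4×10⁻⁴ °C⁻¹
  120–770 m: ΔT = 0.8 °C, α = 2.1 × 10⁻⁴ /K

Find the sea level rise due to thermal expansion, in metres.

120 × 0.53 × 3.4×10⁻⁴ = 0.021624 m
2.1×10⁻⁴ × 650 × 0.8 = 0.10920 m
Δh = 0.021624 + 0.10920 = 0.130824 m

about 0.131 m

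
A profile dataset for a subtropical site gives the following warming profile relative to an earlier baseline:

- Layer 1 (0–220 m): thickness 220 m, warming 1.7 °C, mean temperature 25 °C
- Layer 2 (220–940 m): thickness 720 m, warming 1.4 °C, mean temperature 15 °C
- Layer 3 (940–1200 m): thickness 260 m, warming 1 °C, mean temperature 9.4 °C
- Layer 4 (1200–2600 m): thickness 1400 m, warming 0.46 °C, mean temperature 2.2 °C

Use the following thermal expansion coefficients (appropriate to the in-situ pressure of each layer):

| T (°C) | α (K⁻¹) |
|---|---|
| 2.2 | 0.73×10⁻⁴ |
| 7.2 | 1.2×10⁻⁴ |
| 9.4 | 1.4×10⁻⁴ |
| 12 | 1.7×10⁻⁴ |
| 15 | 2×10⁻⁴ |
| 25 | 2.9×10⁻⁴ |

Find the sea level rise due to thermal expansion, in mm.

about 393 mm

Layer 1 at 25 °C → α = 2.9×10⁻⁴ K⁻¹
Layer 2 at 15 °C → α = 2×10⁻⁴ K⁻¹
Layer 3 at 9.4 °C → α = 1.4×10⁻⁴ K⁻¹
Layer 4 at 2.2 °C → α = 0.73×10⁻⁴ K⁻¹
Layer 1: 2.9×10⁻⁴ × 220 × 1.7 = 0.10846 m
220–940 m: 720 × 2×10⁻⁴ × 1.4 = 0.20160 m
1 × 260 × 1.4×10⁻⁴ = 0.03640 m
Layer 4: 0.73×10⁻⁴ × 1400 × 0.46 = 0.047012 m
Δh = 0.10846 + 0.20160 + 0.03640 + 0.047012 = 0.393472 m ≈ 393 mm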